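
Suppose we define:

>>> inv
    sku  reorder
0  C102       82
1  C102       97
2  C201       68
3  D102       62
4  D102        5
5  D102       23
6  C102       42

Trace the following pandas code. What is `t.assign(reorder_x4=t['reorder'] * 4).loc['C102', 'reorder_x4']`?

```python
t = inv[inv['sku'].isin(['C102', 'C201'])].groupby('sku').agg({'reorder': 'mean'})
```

294.666666667

filter rows where sku in ['C102', 'C201']:
    sku  reorder
0  C102       82
1  C102       97
2  C201       68
6  C102       42
group by sku, mean of reorder:
        reorder
sku            
C102  73.666667
C201  68.000000
add column reorder_x4 = t['reorder'] * 4:
        reorder  reorder_x4
sku                        
C102  73.666667  294.666667
C201  68.000000  272.000000
Taking the value at row 'C102', column 'reorder_x4' gives 294.666666667.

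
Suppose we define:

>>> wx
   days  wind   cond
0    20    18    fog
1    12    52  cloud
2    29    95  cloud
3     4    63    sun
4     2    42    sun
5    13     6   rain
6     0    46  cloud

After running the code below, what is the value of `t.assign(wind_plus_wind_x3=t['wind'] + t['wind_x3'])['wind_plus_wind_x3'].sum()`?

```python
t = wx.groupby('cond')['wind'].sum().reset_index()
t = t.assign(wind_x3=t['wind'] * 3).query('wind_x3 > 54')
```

1192

group by cond, sum of wind:
cond
cloud    193
fog       18
rain       6
sun      105
Name: wind, dtype: int64
reset_index():
    cond  wind
0  cloud   193
1    fog    18
2   rain     6
3    sun   105
add column wind_x3 = t['wind'] * 3:
    cond  wind  wind_x3
0  cloud   193      579
1    fog    18       54
2   rain     6       18
3    sun   105      315
filter rows where wind_x3 > 54:
    cond  wind  wind_x3
0  cloud   193      579
3    sun   105      315
add column wind_plus_wind_x3 = t['wind'] + t['wind_x3']:
    cond  wind  wind_x3  wind_plus_wind_x3
0  cloud   193      579                772
3    sun   105      315                420
Then the sum of column 'wind_plus_wind_x3': 1192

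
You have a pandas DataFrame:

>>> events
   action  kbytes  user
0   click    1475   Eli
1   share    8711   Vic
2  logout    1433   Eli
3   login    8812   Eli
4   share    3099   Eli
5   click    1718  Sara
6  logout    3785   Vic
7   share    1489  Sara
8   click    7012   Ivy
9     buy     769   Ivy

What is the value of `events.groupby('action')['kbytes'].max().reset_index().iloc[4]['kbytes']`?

8711

group by action, max of kbytes:
action
buy        769
click     7012
login     8812
logout    3785
share     8711
Name: kbytes, dtype: int64
reset_index():
   action  kbytes
0     buy     769
1   click    7012
2   login    8812
3  logout    3785
4   share    8711
The value at position 4, column 'kbytes' is 8711.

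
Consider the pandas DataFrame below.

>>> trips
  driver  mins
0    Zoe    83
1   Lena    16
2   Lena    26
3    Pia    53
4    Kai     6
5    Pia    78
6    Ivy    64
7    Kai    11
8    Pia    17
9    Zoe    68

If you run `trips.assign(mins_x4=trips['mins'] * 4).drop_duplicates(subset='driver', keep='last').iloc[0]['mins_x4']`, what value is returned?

104

add column mins_x4 = trips['mins'] * 4:
  driver  mins  mins_x4
0    Zoe    83      332
1   Lena    16       64
2   Lena    26      104
3    Pia    53      212
4    Kai     6       24
5    Pia    78      312
6    Ivy    64      256
7    Kai    11       44
8    Pia    17       68
9    Zoe    68      272
drop duplicate driver (keep=last):
  driver  mins  mins_x4
2   Lena    26      104
6    Ivy    64      256
7    Kai    11       44
8    Pia    17       68
9    Zoe    68      272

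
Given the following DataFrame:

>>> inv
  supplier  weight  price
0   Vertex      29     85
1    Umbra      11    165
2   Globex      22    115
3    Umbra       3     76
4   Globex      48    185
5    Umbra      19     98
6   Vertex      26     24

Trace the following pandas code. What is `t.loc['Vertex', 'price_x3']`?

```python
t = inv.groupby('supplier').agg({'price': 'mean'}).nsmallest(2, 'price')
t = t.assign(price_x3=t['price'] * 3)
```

163.5

group by supplier, mean of price:
          price
supplier       
Globex    150.0
Umbra     113.0
Vertex     54.5
take 2 rows with smallest price:
          price
supplier       
Vertex     54.5
Umbra     113.0
add column price_x3 = t['price'] * 3:
          price  price_x3
supplier                 
Vertex     54.5     163.5
Umbra     113.0     339.0
Reading off the value at row 'Vertex', column 'price_x3', we get 163.5.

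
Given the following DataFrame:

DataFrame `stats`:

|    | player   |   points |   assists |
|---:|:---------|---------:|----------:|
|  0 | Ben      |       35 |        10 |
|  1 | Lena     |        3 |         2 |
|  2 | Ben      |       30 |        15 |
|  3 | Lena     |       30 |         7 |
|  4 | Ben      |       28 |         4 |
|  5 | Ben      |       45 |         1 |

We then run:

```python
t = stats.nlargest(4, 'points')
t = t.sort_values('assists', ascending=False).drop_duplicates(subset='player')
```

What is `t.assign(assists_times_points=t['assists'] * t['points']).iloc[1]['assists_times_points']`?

take 4 rows with largest points:
  player  points  assists
5    Ben      45        1
0    Ben      35       10
2    Ben      30       15
3   Lena      30        7
sort by assists descending:
  player  points  assists
2    Ben      30       15
0    Ben      35       10
3   Lena      30        7
5    Ben      45        1
drop duplicate player (keep=first):
  player  points  assists
2    Ben      30       15
3   Lena      30        7
add column assists_times_points = t['assists'] * t['points']:
  player  points  assists  assists_times_points
2    Ben      30       15                   450
3   Lena      30        7                   210
Hence 210.

210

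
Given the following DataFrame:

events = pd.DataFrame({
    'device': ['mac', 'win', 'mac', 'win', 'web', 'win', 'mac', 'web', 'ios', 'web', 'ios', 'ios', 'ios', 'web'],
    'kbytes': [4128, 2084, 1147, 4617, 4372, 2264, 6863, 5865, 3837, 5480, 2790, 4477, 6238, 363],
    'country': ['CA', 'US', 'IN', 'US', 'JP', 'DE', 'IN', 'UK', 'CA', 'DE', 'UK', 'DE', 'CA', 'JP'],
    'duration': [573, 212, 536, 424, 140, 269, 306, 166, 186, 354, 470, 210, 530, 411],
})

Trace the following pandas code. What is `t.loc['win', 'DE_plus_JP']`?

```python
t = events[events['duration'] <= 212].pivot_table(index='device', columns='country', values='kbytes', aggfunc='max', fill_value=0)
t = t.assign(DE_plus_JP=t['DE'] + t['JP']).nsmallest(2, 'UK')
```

0

filter rows where duration <= 212:
   device  kbytes country  duration
1     win    2084      US       212
4     web    4372      JP       140
7     web    5865      UK       166
8     ios    3837      CA       186
11    ios    4477      DE       210
pivot: rows=device, cols=country, max(kbytes):
country    CA    DE    JP    UK    US
device                               
ios      3837  4477     0     0     0
web         0     0  4372  5865     0
win         0     0     0     0  2084
add column DE_plus_JP = t['DE'] + t['JP']:
country    CA    DE    JP    UK    US  DE_plus_JP
device                                           
ios      3837  4477     0     0     0        4477
web         0     0  4372  5865     0        4372
win         0     0     0     0  2084           0
take 2 rows with smallest UK:
country    CA    DE  JP  UK    US  DE_plus_JP
device                                       
ios      3837  4477   0   0     0        4477
win         0     0   0   0  2084           0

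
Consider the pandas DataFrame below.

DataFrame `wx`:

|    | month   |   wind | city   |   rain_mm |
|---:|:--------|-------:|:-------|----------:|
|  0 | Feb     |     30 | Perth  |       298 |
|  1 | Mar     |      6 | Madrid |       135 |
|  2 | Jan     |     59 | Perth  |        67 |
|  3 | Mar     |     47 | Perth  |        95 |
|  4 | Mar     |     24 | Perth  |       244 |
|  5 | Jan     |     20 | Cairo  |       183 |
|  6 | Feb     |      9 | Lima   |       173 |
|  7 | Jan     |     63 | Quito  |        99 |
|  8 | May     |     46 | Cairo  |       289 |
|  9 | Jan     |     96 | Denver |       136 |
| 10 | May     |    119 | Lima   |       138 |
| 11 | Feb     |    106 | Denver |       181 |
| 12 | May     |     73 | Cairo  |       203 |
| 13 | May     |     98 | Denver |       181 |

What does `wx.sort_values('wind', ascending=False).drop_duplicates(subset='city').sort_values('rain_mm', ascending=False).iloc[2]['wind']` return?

sort by wind descending:
   month  wind    city  rain_mm
10   May   119    Lima      138
11   Feb   106  Denver      181
13   May    98  Denver      181
9    Jan    96  Denver      136
12   May    73   Cairo      203
7    Jan    63   Quito       99
2    Jan    59   Perth       67
3    Mar    47   Perth       95
8    May    46   Cairo      289
0    Feb    30   Perth      298
4    Mar    24   Perth      244
5    Jan    20   Cairo      183
6    Feb     9    Lima      173
1    Mar     6  Madrid      135
drop duplicate city (keep=first):
   month  wind    city  rain_mm
10   May   119    Lima      138
11   Feb   106  Denver      181
12   May    73   Cairo      203
7    Jan    63   Quito       99
2    Jan    59   Perth       67
1    Mar     6  Madrid      135
sort by rain_mm descending:
   month  wind    city  rain_mm
12   May    73   Cairo      203
11   Feb   106  Denver      181
10   May   119    Lima      138
1    Mar     6  Madrid      135
7    Jan    63   Quito       99
2    Jan    59   Perth       67
Finally, value at position 2, column 'wind' = 119.

119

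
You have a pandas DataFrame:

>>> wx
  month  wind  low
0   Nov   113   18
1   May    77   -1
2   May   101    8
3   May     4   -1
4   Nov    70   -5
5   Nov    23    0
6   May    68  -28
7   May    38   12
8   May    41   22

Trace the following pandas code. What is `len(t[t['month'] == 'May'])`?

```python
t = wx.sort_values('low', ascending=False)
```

sort by low descending:
  month  wind  low
8   May    41   22
0   Nov   113   18
7   May    38   12
2   May   101    8
5   Nov    23    0
1   May    77   -1
3   May     4   -1
4   Nov    70   -5
6   May    68  -28
filter rows where month == 'May':
  month  wind  low
8   May    41   22
7   May    38   12
2   May   101    8
1   May    77   -1
3   May     4   -1
6   May    68  -28
Reading off the number of rows, we get 6.

6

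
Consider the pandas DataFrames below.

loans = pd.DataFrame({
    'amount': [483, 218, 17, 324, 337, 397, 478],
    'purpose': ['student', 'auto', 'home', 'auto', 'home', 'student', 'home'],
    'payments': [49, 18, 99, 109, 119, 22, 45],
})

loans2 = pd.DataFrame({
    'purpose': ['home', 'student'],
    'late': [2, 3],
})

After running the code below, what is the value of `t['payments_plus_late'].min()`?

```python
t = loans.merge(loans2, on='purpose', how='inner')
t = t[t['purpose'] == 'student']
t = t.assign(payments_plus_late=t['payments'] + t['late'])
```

merge on 'purpose' (how='inner') → 5 rows:
   amount  purpose  payments  late
0     483  student        49     3
1      17     home        99     2
2     337     home       119     2
3     397  student        22     3
4     478     home        45     2
filter rows where purpose == 'student':
   amount  purpose  payments  late
0     483  student        49     3
3     397  student        22     3
add column payments_plus_late = t['payments'] + t['late']:
   amount  purpose  payments  late  payments_plus_late
0     483  student        49     3                  52
3     397  student        22     3                  25

25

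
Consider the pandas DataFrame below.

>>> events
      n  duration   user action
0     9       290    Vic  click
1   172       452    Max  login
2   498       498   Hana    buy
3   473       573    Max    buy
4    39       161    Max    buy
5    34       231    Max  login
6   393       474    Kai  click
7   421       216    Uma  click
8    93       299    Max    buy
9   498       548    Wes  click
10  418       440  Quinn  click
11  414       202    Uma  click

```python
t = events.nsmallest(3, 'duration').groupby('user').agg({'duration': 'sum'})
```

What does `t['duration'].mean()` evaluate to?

289.5

take 3 rows with smallest duration:
      n  duration user action
4    39       161  Max    buy
11  414       202  Uma  click
7   421       216  Uma  click
group by user, sum of duration:
      duration
user          
Max        161
Uma        418
Then the mean of column 'duration': 289.5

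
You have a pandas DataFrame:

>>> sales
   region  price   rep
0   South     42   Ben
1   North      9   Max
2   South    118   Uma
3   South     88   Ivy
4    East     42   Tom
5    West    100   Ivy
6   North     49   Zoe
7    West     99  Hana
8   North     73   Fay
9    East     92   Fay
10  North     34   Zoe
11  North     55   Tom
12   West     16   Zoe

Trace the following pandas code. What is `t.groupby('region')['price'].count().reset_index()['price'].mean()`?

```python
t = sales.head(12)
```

3.0

take first 12 rows:
   region  price   rep
0   South     42   Ben
1   North      9   Max
2   South    118   Uma
3   South     88   Ivy
4    East     42   Tom
5    West    100   Ivy
6   North     49   Zoe
7    West     99  Hana
8   North     73   Fay
9    East     92   Fay
10  North     34   Zoe
11  North     55   Tom
group by region, count of price:
region
East     2
North    5
South    3
West     2
Name: price, dtype: int64
reset_index():
  region  price
0   East      2
1  North      5
2  South      3
3   West      2
Hence 3.0.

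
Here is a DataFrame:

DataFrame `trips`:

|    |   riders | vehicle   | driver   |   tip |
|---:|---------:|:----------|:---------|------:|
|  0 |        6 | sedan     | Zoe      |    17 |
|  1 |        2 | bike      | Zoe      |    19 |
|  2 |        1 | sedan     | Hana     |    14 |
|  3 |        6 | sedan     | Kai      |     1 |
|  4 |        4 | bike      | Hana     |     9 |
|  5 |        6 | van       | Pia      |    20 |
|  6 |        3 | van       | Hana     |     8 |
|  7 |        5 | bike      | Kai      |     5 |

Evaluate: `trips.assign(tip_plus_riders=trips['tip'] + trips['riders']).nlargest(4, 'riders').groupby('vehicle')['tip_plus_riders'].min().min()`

7

add column tip_plus_riders = trips['tip'] + trips['riders']:
   riders vehicle driver  tip  tip_plus_riders
0       6   sedan    Zoe   17               23
1       2    bike    Zoe   19               21
2       1   sedan   Hana   14               15
3       6   sedan    Kai    1                7
4       4    bike   Hana    9               13
5       6     van    Pia   20               26
6       3     van   Hana    8               11
7       5    bike    Kai    5               10
take 4 rows with largest riders:
   riders vehicle driver  tip  tip_plus_riders
0       6   sedan    Zoe   17               23
3       6   sedan    Kai    1                7
5       6     van    Pia   20               26
7       5    bike    Kai    5               10
group by vehicle, min of tip_plus_riders:
vehicle
bike     10
sedan     7
van      26
Name: tip_plus_riders, dtype: int64
Reading off the min of the resulting series, we get 7.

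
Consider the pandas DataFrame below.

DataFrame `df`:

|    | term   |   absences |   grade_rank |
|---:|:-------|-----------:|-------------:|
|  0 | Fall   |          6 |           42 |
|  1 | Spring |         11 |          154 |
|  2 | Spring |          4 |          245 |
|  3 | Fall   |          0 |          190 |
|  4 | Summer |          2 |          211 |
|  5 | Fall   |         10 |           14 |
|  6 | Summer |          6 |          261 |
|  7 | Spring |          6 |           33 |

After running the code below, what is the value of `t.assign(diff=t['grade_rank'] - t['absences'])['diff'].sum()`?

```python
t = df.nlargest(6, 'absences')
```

take 6 rows with largest absences:
     term  absences  grade_rank
1  Spring        11         154
5    Fall        10          14
0    Fall         6          42
6  Summer         6         261
7  Spring         6          33
2  Spring         4         245
add column diff = t['grade_rank'] - t['absences']:
     term  absences  grade_rank  diff
1  Spring        11         154   143
5    Fall        10          14     4
0    Fall         6          42    36
6  Summer         6         261   255
7  Spring         6          33    27
2  Spring         4         245   241
So sum() = 706.

706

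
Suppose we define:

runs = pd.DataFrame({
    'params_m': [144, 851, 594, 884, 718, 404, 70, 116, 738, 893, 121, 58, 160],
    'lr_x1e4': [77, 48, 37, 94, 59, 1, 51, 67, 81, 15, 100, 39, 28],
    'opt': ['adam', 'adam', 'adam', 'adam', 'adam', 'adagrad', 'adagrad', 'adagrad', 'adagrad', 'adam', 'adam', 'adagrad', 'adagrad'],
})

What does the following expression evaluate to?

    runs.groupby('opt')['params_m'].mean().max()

group by opt, mean of params_m:
opt
adagrad    257.666667
adam       600.714286
Name: params_m, dtype: float64

600.714285714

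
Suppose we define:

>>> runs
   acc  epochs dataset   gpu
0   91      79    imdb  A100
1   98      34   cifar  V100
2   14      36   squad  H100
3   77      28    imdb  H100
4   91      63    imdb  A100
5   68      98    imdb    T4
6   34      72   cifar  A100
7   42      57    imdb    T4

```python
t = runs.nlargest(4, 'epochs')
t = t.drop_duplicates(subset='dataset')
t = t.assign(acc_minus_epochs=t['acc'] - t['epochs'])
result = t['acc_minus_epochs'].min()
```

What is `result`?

take 4 rows with largest epochs:
   acc  epochs dataset   gpu
5   68      98    imdb    T4
0   91      79    imdb  A100
6   34      72   cifar  A100
4   91      63    imdb  A100
drop duplicate dataset (keep=first):
   acc  epochs dataset   gpu
5   68      98    imdb    T4
6   34      72   cifar  A100
add column acc_minus_epochs = t['acc'] - t['epochs']:
   acc  epochs dataset   gpu  acc_minus_epochs
5   68      98    imdb    T4               -30
6   34      72   cifar  A100               -38

-38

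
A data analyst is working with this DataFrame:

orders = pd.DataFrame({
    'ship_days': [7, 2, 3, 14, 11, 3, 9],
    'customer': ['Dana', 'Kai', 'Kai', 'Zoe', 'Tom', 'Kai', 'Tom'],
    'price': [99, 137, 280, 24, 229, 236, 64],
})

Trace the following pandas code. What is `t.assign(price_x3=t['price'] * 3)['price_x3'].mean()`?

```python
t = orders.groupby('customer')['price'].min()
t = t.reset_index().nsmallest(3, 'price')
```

187.0

group by customer, min of price:
customer
Dana     99
Kai     137
Tom      64
Zoe      24
Name: price, dtype: int64
reset_index():
  customer  price
0     Dana     99
1      Kai    137
2      Tom     64
3      Zoe     24
take 3 rows with smallest price:
  customer  price
3      Zoe     24
2      Tom     64
0     Dana     99
add column price_x3 = t['price'] * 3:
  customer  price  price_x3
3      Zoe     24        72
2      Tom     64       192
0     Dana     99       297
Reading off the mean of column 'price_x3', we get 187.0.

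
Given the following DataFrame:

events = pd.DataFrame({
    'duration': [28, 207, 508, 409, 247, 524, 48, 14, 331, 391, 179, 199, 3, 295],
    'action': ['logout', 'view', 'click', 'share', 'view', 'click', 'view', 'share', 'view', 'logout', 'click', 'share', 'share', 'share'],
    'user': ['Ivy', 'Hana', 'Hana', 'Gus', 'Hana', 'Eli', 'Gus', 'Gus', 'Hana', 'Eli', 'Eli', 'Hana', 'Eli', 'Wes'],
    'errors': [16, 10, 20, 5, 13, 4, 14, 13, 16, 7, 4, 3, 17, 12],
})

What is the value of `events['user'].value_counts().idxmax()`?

Hana

value_counts of user:
user
Hana    5
Eli     4
Gus     3
Ivy     1
Wes     1
Name: count, dtype: int64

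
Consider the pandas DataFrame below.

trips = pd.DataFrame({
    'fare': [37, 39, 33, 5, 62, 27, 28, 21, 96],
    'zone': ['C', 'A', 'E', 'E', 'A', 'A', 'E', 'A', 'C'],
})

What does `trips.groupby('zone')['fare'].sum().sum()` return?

group by zone, sum of fare:
zone
A    149
C    133
E     66
Name: fare, dtype: int64

348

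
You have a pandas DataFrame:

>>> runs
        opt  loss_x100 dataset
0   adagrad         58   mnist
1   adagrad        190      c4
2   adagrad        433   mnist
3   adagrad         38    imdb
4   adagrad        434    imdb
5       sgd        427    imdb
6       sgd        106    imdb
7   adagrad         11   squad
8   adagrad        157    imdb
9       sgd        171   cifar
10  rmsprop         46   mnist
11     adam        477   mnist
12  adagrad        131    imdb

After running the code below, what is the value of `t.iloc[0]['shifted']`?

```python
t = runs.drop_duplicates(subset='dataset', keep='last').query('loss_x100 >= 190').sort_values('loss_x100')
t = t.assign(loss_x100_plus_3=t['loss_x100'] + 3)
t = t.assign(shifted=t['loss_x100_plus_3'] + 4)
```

197

drop duplicate dataset (keep=last):
        opt  loss_x100 dataset
1   adagrad        190      c4
7   adagrad         11   squad
9       sgd        171   cifar
11     adam        477   mnist
12  adagrad        131    imdb
filter rows where loss_x100 >= 190:
        opt  loss_x100 dataset
1   adagrad        190      c4
11     adam        477   mnist
sort by loss_x100:
        opt  loss_x100 dataset
1   adagrad        190      c4
11     adam        477   mnist
add column loss_x100_plus_3 = t['loss_x100'] + 3:
        opt  loss_x100 dataset  loss_x100_plus_3
1   adagrad        190      c4               193
11     adam        477   mnist               480
add column shifted = t['loss_x100_plus_3'] + 4:
        opt  loss_x100 dataset  loss_x100_plus_3  shifted
1   adagrad        190      c4               193      197
11     adam        477   mnist               480      484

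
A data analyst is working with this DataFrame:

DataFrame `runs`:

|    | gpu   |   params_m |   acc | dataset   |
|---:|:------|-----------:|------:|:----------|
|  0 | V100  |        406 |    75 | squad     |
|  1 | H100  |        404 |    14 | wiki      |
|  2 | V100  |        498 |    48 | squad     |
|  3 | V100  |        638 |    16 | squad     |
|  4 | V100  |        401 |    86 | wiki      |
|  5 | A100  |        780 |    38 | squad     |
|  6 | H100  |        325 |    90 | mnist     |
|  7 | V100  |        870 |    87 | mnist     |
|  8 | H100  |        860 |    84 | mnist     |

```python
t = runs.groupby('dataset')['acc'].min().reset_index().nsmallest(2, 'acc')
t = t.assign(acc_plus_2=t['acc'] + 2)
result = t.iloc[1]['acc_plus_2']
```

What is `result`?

group by dataset, min of acc:
dataset
mnist    84
squad    16
wiki     14
Name: acc, dtype: int64
reset_index():
  dataset  acc
0   mnist   84
1   squad   16
2    wiki   14
take 2 rows with smallest acc:
  dataset  acc
2    wiki   14
1   squad   16
add column acc_plus_2 = t['acc'] + 2:
  dataset  acc  acc_plus_2
2    wiki   14          16
1   squad   16          18

18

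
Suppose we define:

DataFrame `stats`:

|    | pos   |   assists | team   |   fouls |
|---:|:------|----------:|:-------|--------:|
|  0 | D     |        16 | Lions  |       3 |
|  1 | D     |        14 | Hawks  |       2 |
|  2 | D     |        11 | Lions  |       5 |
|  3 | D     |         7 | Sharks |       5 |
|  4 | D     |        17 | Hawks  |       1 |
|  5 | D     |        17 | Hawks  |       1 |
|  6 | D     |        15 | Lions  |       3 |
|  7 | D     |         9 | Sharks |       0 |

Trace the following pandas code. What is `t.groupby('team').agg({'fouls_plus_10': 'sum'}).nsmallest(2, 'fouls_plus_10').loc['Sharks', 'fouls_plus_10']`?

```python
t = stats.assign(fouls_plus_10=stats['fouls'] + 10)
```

add column fouls_plus_10 = stats['fouls'] + 10:
  pos  assists    team  fouls  fouls_plus_10
0   D       16   Lions      3             13
1   D       14   Hawks      2             12
2   D       11   Lions      5             15
3   D        7  Sharks      5             15
4   D       17   Hawks      1             11
5   D       17   Hawks      1             11
6   D       15   Lions      3             13
7   D        9  Sharks      0             10
group by team, sum of fouls_plus_10:
        fouls_plus_10
team                 
Hawks              34
Lions              41
Sharks             25
take 2 rows with smallest fouls_plus_10:
        fouls_plus_10
team                 
Sharks             25
Hawks              34
Reading off the value at row 'Sharks', column 'fouls_plus_10', we get 25.

25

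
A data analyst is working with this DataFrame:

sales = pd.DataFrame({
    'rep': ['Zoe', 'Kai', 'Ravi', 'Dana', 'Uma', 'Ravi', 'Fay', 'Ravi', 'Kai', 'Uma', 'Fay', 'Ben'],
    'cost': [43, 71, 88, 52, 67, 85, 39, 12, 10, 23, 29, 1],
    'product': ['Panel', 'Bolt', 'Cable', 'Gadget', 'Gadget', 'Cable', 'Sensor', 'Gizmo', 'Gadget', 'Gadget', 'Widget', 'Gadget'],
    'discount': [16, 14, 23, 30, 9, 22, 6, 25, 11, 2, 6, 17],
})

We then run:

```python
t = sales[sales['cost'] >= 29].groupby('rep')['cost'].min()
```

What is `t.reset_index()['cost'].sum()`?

347

filter rows where cost >= 29:
     rep  cost product  discount
0    Zoe    43   Panel        16
1    Kai    71    Bolt        14
2   Ravi    88   Cable        23
3   Dana    52  Gadget        30
4    Uma    67  Gadget         9
5   Ravi    85   Cable        22
6    Fay    39  Sensor         6
10   Fay    29  Widget         6
group by rep, min of cost:
rep
Dana    52
Fay     29
Kai     71
Ravi    85
Uma     67
Zoe     43
Name: cost, dtype: int64
reset_index():
    rep  cost
0  Dana    52
1   Fay    29
2   Kai    71
3  Ravi    85
4   Uma    67
5   Zoe    43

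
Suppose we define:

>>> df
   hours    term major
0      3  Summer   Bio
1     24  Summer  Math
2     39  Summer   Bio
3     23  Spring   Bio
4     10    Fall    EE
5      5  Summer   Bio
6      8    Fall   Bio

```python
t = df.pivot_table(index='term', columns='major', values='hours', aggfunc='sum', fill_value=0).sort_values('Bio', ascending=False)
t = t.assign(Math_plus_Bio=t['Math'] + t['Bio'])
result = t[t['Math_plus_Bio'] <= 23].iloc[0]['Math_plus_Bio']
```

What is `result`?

23

pivot: rows=term, cols=major, sum(hours):
major   Bio  EE  Math
term                 
Fall      8  10     0
Spring   23   0     0
Summer   47   0    24
sort by Bio descending:
major   Bio  EE  Math
term                 
Summer   47   0    24
Spring   23   0     0
Fall      8  10     0
add column Math_plus_Bio = t['Math'] + t['Bio']:
major   Bio  EE  Math  Math_plus_Bio
term                                
Summer   47   0    24             71
Spring   23   0     0             23
Fall      8  10     0              8
filter rows where Math_plus_Bio <= 23:
major   Bio  EE  Math  Math_plus_Bio
term                                
Spring   23   0     0             23
Fall      8  10     0              8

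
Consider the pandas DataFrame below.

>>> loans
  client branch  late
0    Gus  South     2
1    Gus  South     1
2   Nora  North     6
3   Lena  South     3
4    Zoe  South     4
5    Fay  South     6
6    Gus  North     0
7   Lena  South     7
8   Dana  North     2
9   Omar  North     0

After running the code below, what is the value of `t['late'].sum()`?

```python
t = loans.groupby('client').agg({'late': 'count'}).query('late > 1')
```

5

group by client, count of late:
        late
client      
Dana       1
Fay        1
Gus        3
Lena       2
Nora       1
Omar       1
Zoe        1
filter rows where late > 1:
        late
client      
Gus        3
Lena       2
sum of column 'late' → 5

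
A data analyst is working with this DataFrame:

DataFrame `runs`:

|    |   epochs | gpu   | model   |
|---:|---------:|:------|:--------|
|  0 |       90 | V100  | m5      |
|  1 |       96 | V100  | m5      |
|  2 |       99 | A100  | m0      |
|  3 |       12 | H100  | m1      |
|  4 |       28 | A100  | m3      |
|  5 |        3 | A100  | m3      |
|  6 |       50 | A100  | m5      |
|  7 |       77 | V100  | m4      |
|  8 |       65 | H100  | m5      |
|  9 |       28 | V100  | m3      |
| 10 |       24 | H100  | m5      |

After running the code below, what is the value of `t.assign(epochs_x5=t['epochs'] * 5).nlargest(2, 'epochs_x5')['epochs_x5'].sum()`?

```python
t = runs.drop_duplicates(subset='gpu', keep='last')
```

drop duplicate gpu (keep=last):
    epochs   gpu model
6       50  A100    m5
9       28  V100    m3
10      24  H100    m5
add column epochs_x5 = t['epochs'] * 5:
    epochs   gpu model  epochs_x5
6       50  A100    m5        250
9       28  V100    m3        140
10      24  H100    m5        120
take 2 rows with largest epochs_x5:
   epochs   gpu model  epochs_x5
6      50  A100    m5        250
9      28  V100    m3        140
Taking the sum of column 'epochs_x5' gives 390.

390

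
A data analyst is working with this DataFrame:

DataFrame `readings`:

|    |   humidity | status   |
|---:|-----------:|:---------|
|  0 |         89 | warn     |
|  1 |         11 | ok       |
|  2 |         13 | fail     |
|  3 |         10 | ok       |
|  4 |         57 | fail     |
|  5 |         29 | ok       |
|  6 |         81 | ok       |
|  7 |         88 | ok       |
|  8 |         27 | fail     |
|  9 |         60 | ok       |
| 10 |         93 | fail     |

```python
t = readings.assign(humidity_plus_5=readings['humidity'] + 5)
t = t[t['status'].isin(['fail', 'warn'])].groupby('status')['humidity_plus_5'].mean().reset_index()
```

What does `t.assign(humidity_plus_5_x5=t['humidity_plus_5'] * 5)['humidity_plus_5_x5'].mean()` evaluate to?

366.25

add column humidity_plus_5 = readings['humidity'] + 5:
    humidity status  humidity_plus_5
0         89   warn               94
1         11     ok               16
2         13   fail               18
3         10     ok               15
4         57   fail               62
5         29     ok               34
6         81     ok               86
7         88     ok               93
8         27   fail               32
9         60     ok               65
10        93   fail               98
filter rows where status in ['fail', 'warn']:
    humidity status  humidity_plus_5
0         89   warn               94
2         13   fail               18
4         57   fail               62
8         27   fail               32
10        93   fail               98
group by status, mean of humidity_plus_5:
status
fail    52.5
warn    94.0
Name: humidity_plus_5, dtype: float64
reset_index():
  status  humidity_plus_5
0   fail             52.5
1   warn             94.0
add column humidity_plus_5_x5 = t['humidity_plus_5'] * 5:
  status  humidity_plus_5  humidity_plus_5_x5
0   fail             52.5               262.5
1   warn             94.0               470.0
Hence 366.25.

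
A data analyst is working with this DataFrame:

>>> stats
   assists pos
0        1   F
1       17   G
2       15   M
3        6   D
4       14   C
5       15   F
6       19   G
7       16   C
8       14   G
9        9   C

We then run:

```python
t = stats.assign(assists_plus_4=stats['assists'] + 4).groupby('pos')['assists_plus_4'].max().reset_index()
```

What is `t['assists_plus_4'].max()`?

23

add column assists_plus_4 = stats['assists'] + 4:
   assists pos  assists_plus_4
0        1   F               5
1       17   G              21
2       15   M              19
3        6   D              10
4       14   C              18
5       15   F              19
6       19   G              23
7       16   C              20
8       14   G              18
9        9   C              13
group by pos, max of assists_plus_4:
pos
C    20
D    10
F    19
G    23
M    19
Name: assists_plus_4, dtype: int64
reset_index():
  pos  assists_plus_4
0   C              20
1   D              10
2   F              19
3   G              23
4   M              19
Finally, max of column 'assists_plus_4' = 23.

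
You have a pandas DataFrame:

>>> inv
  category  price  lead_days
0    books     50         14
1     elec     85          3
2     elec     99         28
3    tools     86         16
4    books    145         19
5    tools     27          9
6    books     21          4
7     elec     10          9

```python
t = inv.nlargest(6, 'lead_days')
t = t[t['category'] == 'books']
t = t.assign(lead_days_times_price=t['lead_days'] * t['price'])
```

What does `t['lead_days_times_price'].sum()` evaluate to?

take 6 rows with largest lead_days:
  category  price  lead_days
2     elec     99         28
4    books    145         19
3    tools     86         16
0    books     50         14
5    tools     27          9
7     elec     10          9
filter rows where category == 'books':
  category  price  lead_days
4    books    145         19
0    books     50         14
add column lead_days_times_price = t['lead_days'] * t['price']:
  category  price  lead_days  lead_days_times_price
4    books    145         19                   2755
0    books     50         14                    700

3455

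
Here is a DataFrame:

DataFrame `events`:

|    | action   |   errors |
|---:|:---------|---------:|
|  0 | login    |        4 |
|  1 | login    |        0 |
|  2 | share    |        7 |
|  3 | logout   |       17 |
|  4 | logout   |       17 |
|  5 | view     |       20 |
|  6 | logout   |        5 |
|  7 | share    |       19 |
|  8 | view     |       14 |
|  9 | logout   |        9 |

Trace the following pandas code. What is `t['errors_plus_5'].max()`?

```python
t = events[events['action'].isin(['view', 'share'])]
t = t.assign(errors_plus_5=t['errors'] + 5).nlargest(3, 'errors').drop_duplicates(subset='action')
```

filter rows where action in ['view', 'share']:
  action  errors
2  share       7
5   view      20
7  share      19
8   view      14
add column errors_plus_5 = t['errors'] + 5:
  action  errors  errors_plus_5
2  share       7             12
5   view      20             25
7  share      19             24
8   view      14             19
take 3 rows with largest errors:
  action  errors  errors_plus_5
5   view      20             25
7  share      19             24
8   view      14             19
drop duplicate action (keep=first):
  action  errors  errors_plus_5
5   view      20             25
7  share      19             24
max of column 'errors_plus_5' → 25

25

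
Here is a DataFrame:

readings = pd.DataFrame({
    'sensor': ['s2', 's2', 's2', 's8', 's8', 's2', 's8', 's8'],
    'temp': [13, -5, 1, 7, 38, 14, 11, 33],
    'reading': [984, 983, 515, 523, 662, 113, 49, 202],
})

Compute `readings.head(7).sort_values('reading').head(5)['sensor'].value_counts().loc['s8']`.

3

take first 7 rows:
  sensor  temp  reading
0     s2    13      984
1     s2    -5      983
2     s2     1      515
3     s8     7      523
4     s8    38      662
5     s2    14      113
6     s8    11       49
sort by reading:
  sensor  temp  reading
6     s8    11       49
5     s2    14      113
2     s2     1      515
3     s8     7      523
4     s8    38      662
1     s2    -5      983
0     s2    13      984
take first 5 rows:
  sensor  temp  reading
6     s8    11       49
5     s2    14      113
2     s2     1      515
3     s8     7      523
4     s8    38      662
value_counts of sensor:
sensor
s8    3
s2    2
Name: count, dtype: int64
Finally, value at index 's8' = 3.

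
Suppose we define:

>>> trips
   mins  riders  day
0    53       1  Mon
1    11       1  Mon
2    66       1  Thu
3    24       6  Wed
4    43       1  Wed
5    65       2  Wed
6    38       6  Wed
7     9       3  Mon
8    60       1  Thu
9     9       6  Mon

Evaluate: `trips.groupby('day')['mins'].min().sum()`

group by day, min of mins:
day
Mon     9
Thu    60
Wed    24
Name: mins, dtype: int64
Hence 93.

93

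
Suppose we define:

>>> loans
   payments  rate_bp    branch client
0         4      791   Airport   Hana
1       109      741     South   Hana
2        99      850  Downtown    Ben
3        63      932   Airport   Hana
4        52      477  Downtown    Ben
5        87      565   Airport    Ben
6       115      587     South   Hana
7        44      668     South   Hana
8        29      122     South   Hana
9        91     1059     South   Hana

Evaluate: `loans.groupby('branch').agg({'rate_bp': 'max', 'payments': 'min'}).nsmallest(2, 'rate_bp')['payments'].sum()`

56

group by branch: max(rate_bp), min(payments):
          rate_bp  payments
branch                     
Airport       932         4
Downtown      850        52
South        1059        29
take 2 rows with smallest rate_bp:
          rate_bp  payments
branch                     
Downtown      850        52
Airport       932         4
sum of column 'payments' → 56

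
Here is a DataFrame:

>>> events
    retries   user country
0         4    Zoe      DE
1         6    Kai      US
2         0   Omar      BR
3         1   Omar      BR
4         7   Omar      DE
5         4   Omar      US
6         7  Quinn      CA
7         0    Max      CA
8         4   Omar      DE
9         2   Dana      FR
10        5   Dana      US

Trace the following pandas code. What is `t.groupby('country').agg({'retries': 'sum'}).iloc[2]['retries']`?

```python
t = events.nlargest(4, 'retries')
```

11

take 4 rows with largest retries:
    retries   user country
4         7   Omar      DE
6         7  Quinn      CA
1         6    Kai      US
10        5   Dana      US
group by country, sum of retries:
         retries
country         
CA             7
DE             7
US            11
So iloc[2]['retries'] = 11.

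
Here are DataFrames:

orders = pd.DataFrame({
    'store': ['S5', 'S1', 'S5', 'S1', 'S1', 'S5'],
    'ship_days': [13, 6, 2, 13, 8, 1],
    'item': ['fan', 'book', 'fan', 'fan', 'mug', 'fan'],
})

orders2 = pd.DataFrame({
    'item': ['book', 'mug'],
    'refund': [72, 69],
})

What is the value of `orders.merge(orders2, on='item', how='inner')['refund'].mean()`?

70.5

merge on 'item' (how='inner') → 2 rows:
  store  ship_days  item  refund
0    S1          6  book      72
1    S1          8   mug      69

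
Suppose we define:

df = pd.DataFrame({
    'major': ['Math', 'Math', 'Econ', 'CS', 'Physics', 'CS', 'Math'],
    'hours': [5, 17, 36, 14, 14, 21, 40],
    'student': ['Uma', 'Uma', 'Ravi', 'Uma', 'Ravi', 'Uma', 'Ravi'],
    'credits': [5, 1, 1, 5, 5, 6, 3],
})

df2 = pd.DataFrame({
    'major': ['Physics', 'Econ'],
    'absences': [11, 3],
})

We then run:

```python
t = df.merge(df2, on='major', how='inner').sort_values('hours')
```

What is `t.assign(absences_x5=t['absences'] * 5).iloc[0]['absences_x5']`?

merge on 'major' (how='inner') → 2 rows:
     major  hours student  credits  absences
0     Econ     36    Ravi        1         3
1  Physics     14    Ravi        5        11
sort by hours:
     major  hours student  credits  absences
1  Physics     14    Ravi        5        11
0     Econ     36    Ravi        1         3
add column absences_x5 = t['absences'] * 5:
     major  hours student  credits  absences  absences_x5
1  Physics     14    Ravi        5        11           55
0     Econ     36    Ravi        1         3           15
Taking the value at position 0, column 'absences_x5' gives 55.

55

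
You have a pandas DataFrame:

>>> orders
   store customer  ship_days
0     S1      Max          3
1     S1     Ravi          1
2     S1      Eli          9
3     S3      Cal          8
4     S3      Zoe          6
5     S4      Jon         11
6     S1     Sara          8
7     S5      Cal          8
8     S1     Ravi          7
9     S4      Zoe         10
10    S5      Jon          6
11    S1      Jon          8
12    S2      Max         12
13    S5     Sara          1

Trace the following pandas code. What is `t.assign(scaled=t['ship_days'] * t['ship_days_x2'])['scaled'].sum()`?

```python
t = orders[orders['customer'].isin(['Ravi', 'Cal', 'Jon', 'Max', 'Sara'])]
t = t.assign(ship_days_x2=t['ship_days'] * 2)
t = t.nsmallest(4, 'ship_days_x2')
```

94

filter rows where customer in ['Ravi', 'Cal', 'Jon', 'Max', 'Sara']:
   store customer  ship_days
0     S1      Max          3
1     S1     Ravi          1
3     S3      Cal          8
5     S4      Jon         11
6     S1     Sara          8
7     S5      Cal          8
8     S1     Ravi          7
10    S5      Jon          6
11    S1      Jon          8
12    S2      Max         12
13    S5     Sara          1
add column ship_days_x2 = t['ship_days'] * 2:
   store customer  ship_days  ship_days_x2
0     S1      Max          3             6
1     S1     Ravi          1             2
3     S3      Cal          8            16
5     S4      Jon         11            22
6     S1     Sara          8            16
7     S5      Cal          8            16
8     S1     Ravi          7            14
10    S5      Jon          6            12
11    S1      Jon          8            16
12    S2      Max         12            24
13    S5     Sara          1             2
take 4 rows with smallest ship_days_x2:
   store customer  ship_days  ship_days_x2
1     S1     Ravi          1             2
13    S5     Sara          1             2
0     S1      Max          3             6
10    S5      Jon          6            12
add column scaled = t['ship_days'] * t['ship_days_x2']:
   store customer  ship_days  ship_days_x2  scaled
1     S1     Ravi          1             2       2
13    S5     Sara          1             2       2
0     S1      Max          3             6      18
10    S5      Jon          6            12      72
Then the sum of column 'scaled': 94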